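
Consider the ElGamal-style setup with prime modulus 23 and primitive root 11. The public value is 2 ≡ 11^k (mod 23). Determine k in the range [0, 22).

10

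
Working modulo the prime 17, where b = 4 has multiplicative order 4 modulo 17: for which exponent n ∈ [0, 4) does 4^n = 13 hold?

3

Successive powers of 4 modulo 17:
  4^0=1  4^1=4  4^2=16  4^3=13
So 4^3 ≡ 13 (mod 17), giving n = 3.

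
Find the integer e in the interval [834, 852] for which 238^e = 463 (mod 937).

841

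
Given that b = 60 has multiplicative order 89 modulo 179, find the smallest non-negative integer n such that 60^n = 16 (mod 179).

56

Baby-step giant-step with m = ceil(sqrt(89)) = 10.
Baby table (60^j mod 179 for j=0..9):
  0:1  1:60  2:20  3:126  4:42  5:14  6:124  7:101
  8:153  9:51
Giant step factor: 60^(-10) ≡ 158 (mod 179).
Scan 16·158^i mod 179 for i = 0, 1, …:
  i=0: 16   i=1: 22   i=2: 75   i=3: 36
  i=4: 139   i=5: 124
Match at i=5, j=6: n = 5·10 + 6 = 56.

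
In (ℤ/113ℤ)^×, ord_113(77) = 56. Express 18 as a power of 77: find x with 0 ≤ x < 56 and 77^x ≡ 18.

Successive powers of 77 modulo 113:
  77^0=1  77^1=77  77^2=53  77^3=13  77^4=97  77^5=11
  77^6=56  77^7=18
So 77^7 ≡ 18 (mod 113), giving x = 7.

7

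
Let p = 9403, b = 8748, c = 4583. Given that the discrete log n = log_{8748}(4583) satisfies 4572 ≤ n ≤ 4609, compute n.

4578

Compute 8748^4572 mod 9403 = 2507, then multiply by 8748 repeatedly:
  8748^4572=2507  8748^4573=3440  8748^4574=3520  8748^4575=7538  8748^4576=8588
  8748^4577=7257  8748^4578=4583
Found 4583 at exponent 4578.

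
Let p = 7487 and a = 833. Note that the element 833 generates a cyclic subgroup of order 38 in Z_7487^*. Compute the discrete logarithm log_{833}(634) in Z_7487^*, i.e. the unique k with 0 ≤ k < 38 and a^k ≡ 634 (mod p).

26

Successive powers of 833 modulo 7487:
  833^0=1  833^1=833  833^2=5085  833^3=5650  833^4=4614  833^5=2631
  833^6=5419  833^7=6853  833^8=3455  833^9=3007  833^10=4173  833^11=2141
  833^12=1547  833^13=887  833^14=5145  833^15=3221  833^16=2747  833^17=4716
  833^18=5240  833^19=7486  833^20=6654  833^21=2402  833^22=1837  833^23=2873
  833^24=4856  833^25=2068  833^26=634
So 833^26 ≡ 634 (mod 7487), giving k = 26.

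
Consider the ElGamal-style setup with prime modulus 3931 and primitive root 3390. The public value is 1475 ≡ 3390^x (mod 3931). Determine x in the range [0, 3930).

2272

Baby-step giant-step with m = ceil(sqrt(3930)) = 63.
Baby table (3390^j mod 3931 for j=0..62):
  0:1  1:3390  2:1787  3:259  4:1397  5:2906  6:254  7:171
  8:1833  9:2890  10:1048  11:3027  12:1620  13:193  14:1724  15:2894
  16:2815  17:2313  18:2656  19:1850  20:1555  21:3910  22:3499  23:1783
  24:2423  25:2111  26:1870  27:2528  28:340  29:817  30:2206  31:1578
  32:3260  33:1359  34:3809  35:3106  36:2122  37:3781  38:2530  39:3189
  40:460  41:2724  42:441  43:1210  44:1867  45:220  46:2841  47:40
  48:1946  49:722  50:2498  51:846  52:2241  53:2298  54:2909  55:2562
  56:1601  57:2610  58:3150  59:1904  60:3789  61:2133  62:1761
Giant step factor: 3390^(-63) ≡ 399 (mod 3931).
Scan 1475·399^i mod 3931 for i = 0, 1, …:
  i=0: 1475   i=1: 2806   i=2: 3190   i=3: 3097
  i=4: 1369   i=5: 3753   i=6: 3667   i=7: 801
  i=8: 1188   i=9: 2292     …   i=35: 3235
  i=36: 1397
Match at i=36, j=4: x = 36·63 + 4 = 2272.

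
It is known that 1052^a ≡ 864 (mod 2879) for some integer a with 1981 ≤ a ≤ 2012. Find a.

2006

Compute 1052^1981 mod 2879 = 2277, then multiply by 1052 repeatedly:
  1052^1981=2277  1052^1982=76  1052^1983=2219  1052^1984=2398  1052^1985=692
  1052^1986=2476  1052^1987=2136  1052^1988=1452  1052^1989=1634  1052^1990=205
  1052^1991=2614  1052^1992=483  1052^1993=1412  1052^1994=2739  1052^1995=2428
  1052^1996=583  1052^1997=89  1052^1998=1500  1052^1999=308  1052^2000=1568
  1052^2001=2748  1052^2002=380  1052^2003=2458  1052^2004=474  1052^2005=581
  1052^2006=864
Found 864 at exponent 2006.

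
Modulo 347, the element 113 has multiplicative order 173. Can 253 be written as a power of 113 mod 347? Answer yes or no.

253 ∈ ⟨113⟩ iff 253^173 ≡ 1 (mod 347), since |⟨113⟩| = 173.
253^173 mod 347 = 346.
Since 346 ≠ 1, 253 does not lie in the subgroup.

no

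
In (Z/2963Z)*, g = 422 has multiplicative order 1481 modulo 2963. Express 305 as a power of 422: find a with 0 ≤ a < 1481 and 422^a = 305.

Baby-step giant-step with m = ceil(sqrt(1481)) = 39.
Baby table (422^j mod 2963 for j=0..38):
  0:1  1:422  2:304  3:879  4:563  5:546  6:2261  7:56
  8:2891  9:2209  10:1816  11:1898  12:946  13:2170  14:173  15:1894
  16:2221  17:954  18:2583  19:2605  20:37  21:799  22:2359  23:2893
  24:90  25:2424  26:693  27:2072  28:299  29:1732  30:2006  31:2077
  32:2409  33:289  34:475  35:1929  36:2176  37:2705  38:755
Giant step factor: 422^(-39) ≡ 2472 (mod 2963).
Scan 305·2472^i mod 2963 for i = 0, 1, …:
  i=0: 305   i=1: 1358   i=2: 2860   i=3: 202
  i=4: 1560   i=5: 1457   i=6: 1659   i=7: 256
  i=8: 1713   i=9: 409     …   i=22: 102
  i=23: 289
Match at i=23, j=33: a = 23·39 + 33 = 930.

930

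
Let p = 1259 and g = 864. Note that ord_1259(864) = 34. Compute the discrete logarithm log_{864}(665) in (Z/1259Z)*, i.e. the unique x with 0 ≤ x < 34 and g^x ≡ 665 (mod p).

13

Successive powers of 864 modulo 1259:
  864^0=1  864^1=864  864^2=1168  864^3=693  864^4=727  864^5=1146
  864^6=570  864^7=211  864^8=1008  864^9=943  864^10=179  864^11=1058
  864^12=78  864^13=665
So 864^13 ≡ 665 (mod 1259), giving x = 13.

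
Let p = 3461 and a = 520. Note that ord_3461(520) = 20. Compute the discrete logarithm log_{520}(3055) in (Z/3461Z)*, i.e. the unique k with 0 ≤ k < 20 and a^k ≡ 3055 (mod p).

19

Successive powers of 520 modulo 3461:
  520^0=1  520^1=520  520^2=442  520^3=1414  520^4=1548  520^5=2008
  520^6=2399  520^7=1520  520^8=1292  520^9=406  520^10=3460  520^11=2941
  520^12=3019  520^13=2047  520^14=1913  520^15=1453  520^16=1062  520^17=1941
  520^18=2169  520^19=3055
So 520^19 ≡ 3055 (mod 3461), giving k = 19.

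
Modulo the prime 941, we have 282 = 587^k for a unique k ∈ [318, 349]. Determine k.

320

Compute 587^318 mod 941 = 885, then multiply by 587 repeatedly:
  587^318=885  587^319=63  587^320=282
Found 282 at exponent 320.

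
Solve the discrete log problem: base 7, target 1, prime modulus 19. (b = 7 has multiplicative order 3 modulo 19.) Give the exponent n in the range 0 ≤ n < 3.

Successive powers of 7 modulo 19:
  7^0=1
So 7^0 ≡ 1 (mod 19), giving n = 0.

0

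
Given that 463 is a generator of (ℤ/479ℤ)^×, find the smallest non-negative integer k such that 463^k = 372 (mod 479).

219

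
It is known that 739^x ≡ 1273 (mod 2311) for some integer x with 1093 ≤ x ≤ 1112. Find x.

1101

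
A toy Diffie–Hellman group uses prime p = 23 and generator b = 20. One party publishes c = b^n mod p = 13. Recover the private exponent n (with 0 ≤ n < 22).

16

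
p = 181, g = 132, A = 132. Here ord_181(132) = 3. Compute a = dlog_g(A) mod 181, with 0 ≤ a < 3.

1

Successive powers of 132 modulo 181:
  132^0=1  132^1=132
So 132^1 ≡ 132 (mod 181), giving a = 1.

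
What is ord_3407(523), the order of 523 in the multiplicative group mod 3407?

1703

The order of 523 must divide p − 1 = 3406 = 2 · 13 · 131.
Divisors: 1, 2, 13, 26, 131, 262, 1703, 3406.
Check each in increasing order: 523^1 ≡ 523;  523^2 ≡ 969;  523^13 ≡ 1066;  523^26 ≡ 1825;  523^131 ≡ 726;  523^262 ≡ 2398;  523^1703 ≡ 1.
Smallest exponent giving 1 is 1703.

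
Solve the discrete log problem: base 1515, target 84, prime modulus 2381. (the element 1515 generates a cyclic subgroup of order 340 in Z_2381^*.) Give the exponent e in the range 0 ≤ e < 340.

17

Baby-step giant-step with m = ceil(sqrt(340)) = 19.
Baby table (1515^j mod 2381 for j=0..18):
  0:1  1:1515  2:2322  3:1093  4:1100  5:2181  6:1768  7:2276
  8:452  9:1433  10:1904  11:1169  12:1952  13:78  14:1501  15:160
  16:1919  17:84  18:1067
Giant step factor: 1515^(-19) ≡ 135 (mod 2381).
Scan 84·135^i mod 2381 for i = 0, 1, …:
  i=0: 84
Match at i=0, j=17: e = 0·19 + 17 = 17.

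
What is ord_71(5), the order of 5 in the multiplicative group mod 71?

The order of 5 must divide p − 1 = 70 = 2 · 5 · 7.
Divisors: 1, 2, 5, 7, 10, 14, 35, 70.
Check each in increasing order: 5^1 ≡ 5;  5^2 ≡ 25;  5^5 ≡ 1.
Smallest exponent giving 1 is 5.

5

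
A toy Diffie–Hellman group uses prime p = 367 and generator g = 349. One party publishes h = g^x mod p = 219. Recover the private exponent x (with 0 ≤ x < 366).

271

Baby-step giant-step with m = ceil(sqrt(366)) = 20.
Baby table (349^j mod 367 for j=0..19):
  0:1  1:349  2:324  3:40  4:14  5:115  6:132  7:193
  8:196  9:142  10:13  11:133  12:175  13:153  14:182  15:27
  16:248  17:307  18:346  19:11
Giant step factor: 349^(-20) ≡ 291 (mod 367).
Scan 219·291^i mod 367 for i = 0, 1, …:
  i=0: 219   i=1: 238   i=2: 262   i=3: 273
  i=4: 171   i=5: 216   i=6: 99   i=7: 183
  i=8: 38   i=9: 48   i=10: 22   i=11: 163
  i=12: 90   i=13: 133
Match at i=13, j=11: x = 13·20 + 11 = 271.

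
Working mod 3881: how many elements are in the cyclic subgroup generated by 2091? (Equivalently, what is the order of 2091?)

The order of 2091 must divide p − 1 = 3880 = 2^3 · 5 · 97.
Divisors: 1, 2, 4, 5, 8, 10, 20, 40, 97, 194, 388, 485, 776, 970, 1940, 3880.
Check each in increasing order: 2091^1 ≡ 2091;  2091^2 ≡ 2275;  2091^4 ≡ 2252;  2091^5 ≡ 1279;  2091^8 ≡ 2918;  2091^10 ≡ 1940;  2091^20 ≡ 2911;  2091^40 ≡ 1698;  2091^97 ≡ 1753;  2091^194 ≡ 3138;  2091^388 ≡ 947;  2091^485 ≡ 2904;  2091^776 ≡ 298;  2091^970 ≡ 3684;  2091^1940 ≡ 3880;  2091^3880 ≡ 1.
Smallest exponent giving 1 is 3880.

3880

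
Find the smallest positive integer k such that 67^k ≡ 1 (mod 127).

The order of 67 must divide p − 1 = 126 = 2 · 3^2 · 7.
Divisors: 1, 2, 3, 6, 7, 9, 14, 18, 21, 42, 63, 126.
Check each in increasing order: 67^1 ≡ 67;  67^2 ≡ 44;  67^3 ≡ 27;  67^6 ≡ 94;  67^7 ≡ 75;  67^9 ≡ 125;  67^14 ≡ 37;  67^18 ≡ 4;  67^21 ≡ 108;  67^42 ≡ 107;  67^63 ≡ 126;  67^126 ≡ 1.
Smallest exponent giving 1 is 126.

126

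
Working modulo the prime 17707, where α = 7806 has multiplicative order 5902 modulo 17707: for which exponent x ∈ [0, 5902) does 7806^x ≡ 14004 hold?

Baby-step giant-step with m = ceil(sqrt(5902)) = 77.
Baby table (7806^j mod 17707 for j=0..76):
  0:1  1:7806  2:3849  3:14222  4:11749  5:8141  6:15930  7:11026
  8:12936  9:13102  10:16287  11:62  12:5883  13:8447  14:14121  15:2451
  16:8946  17:13775  18:10746  19:5217  20:15509  21:495  22:3844  23:10606
  24:10211  25:7859  26:10306  27:5735  28:4114  29:11093  30:4728  31:5380
  32:12983  33:8137  34:2413  35:13337  36:9169  37:1520  38:1430  39:7170
  40:14900  41:9824  42:14834  43:8131  44:8698  45:7950  46:12372  47:1854
  48:5705  49:125  50:1865  51:3036  52:7050  53:16651  54:8326  55:8066
  56:14811  57:5663  58:8706  59:17277  60:7750  61:9388  62:11162  63:12132
  64:5356  65:2709  66:4296  67:15225  68:14673  69:8562  70:8754  71:2411
  72:15432  73:1471  74:8490  75:13346  76:8595
Giant step factor: 7806^(-77) ≡ 13701 (mod 17707).
Scan 14004·13701^i mod 17707 for i = 0, 1, …:
  i=0: 14004   i=1: 13459   i=2: 1061   i=3: 17021
  i=4: 3531   i=5: 2707   i=6: 10149   i=7: 16085
  i=8: 16970   i=9: 13060     …   i=36: 16658
  i=37: 5735
Match at i=37, j=27: x = 37·77 + 27 = 2876.

2876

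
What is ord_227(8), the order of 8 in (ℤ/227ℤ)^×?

The order of 8 must divide p − 1 = 226 = 2 · 113.
Divisors: 1, 2, 113, 226.
Check each in increasing order: 8^1 ≡ 8;  8^2 ≡ 64;  8^113 ≡ 226;  8^226 ≡ 1.
Smallest exponent giving 1 is 226.

226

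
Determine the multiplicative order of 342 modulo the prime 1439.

719

The order of 342 must divide p − 1 = 1438 = 2 · 719.
Divisors: 1, 2, 719, 1438.
Check each in increasing order: 342^1 ≡ 342;  342^2 ≡ 405;  342^719 ≡ 1.
Smallest exponent giving 1 is 719.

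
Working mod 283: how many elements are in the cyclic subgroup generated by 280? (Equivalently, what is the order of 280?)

141

The order of 280 must divide p − 1 = 282 = 2 · 3 · 47.
Divisors: 1, 2, 3, 6, 47, 94, 141, 282.
Check each in increasing order: 280^1 ≡ 280;  280^2 ≡ 9;  280^3 ≡ 256;  280^6 ≡ 163;  280^47 ≡ 44;  280^94 ≡ 238;  280^141 ≡ 1.
Smallest exponent giving 1 is 141.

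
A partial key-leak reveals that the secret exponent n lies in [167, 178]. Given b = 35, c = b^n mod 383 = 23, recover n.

Compute 35^167 mod 383 = 230, then multiply by 35 repeatedly:
  35^167=230  35^168=7  35^169=245  35^170=149  35^171=236
  35^172=217  35^173=318  35^174=23
Found 23 at exponent 174.

174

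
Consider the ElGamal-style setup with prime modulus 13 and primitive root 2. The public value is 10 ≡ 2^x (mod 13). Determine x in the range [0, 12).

Successive powers of 2 modulo 13:
  2^0=1  2^1=2  2^2=4  2^3=8  2^4=3  2^5=6
  2^6=12  2^7=11  2^8=9  2^9=5  2^10=10
So 2^10 ≡ 10 (mod 13), giving x = 10.

10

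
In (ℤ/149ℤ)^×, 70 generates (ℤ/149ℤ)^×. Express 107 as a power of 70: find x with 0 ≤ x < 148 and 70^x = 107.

Successive powers of 70 modulo 149:
  70^0=1  70^1=70  70^2=132  70^3=2  70^4=140  70^5=115
  70^6=4  70^7=131  70^8=81  70^9=8  70^10=113  70^11=13
  70^12=16  70^13=77  70^14=26  70^15=32  70^16=5  70^17=52
  70^18=64  70^19=10  70^20=104  70^21=128  70^22=20  70^23=59
  70^24=107
So 70^24 ≡ 107 (mod 149), giving x = 24.

24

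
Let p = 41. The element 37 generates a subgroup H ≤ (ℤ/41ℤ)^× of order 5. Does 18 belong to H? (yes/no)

yes

18 ∈ ⟨37⟩ iff 18^5 ≡ 1 (mod 41), since |⟨37⟩| = 5.
18^5 mod 41 = 1.
Since 1 = 1, 18 lies in the subgroup.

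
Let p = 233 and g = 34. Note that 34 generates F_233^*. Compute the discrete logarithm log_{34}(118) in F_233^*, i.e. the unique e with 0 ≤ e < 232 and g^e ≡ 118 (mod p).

103

Baby-step giant-step with m = ceil(sqrt(232)) = 16.
Baby table (34^j mod 233 for j=0..15):
  0:1  1:34  2:224  3:160  4:81  5:191  6:203  7:145
  8:37  9:93  10:133  11:95  12:201  13:77  14:55  15:6
Giant step factor: 34^(-16) ≡ 8 (mod 233).
Scan 118·8^i mod 233 for i = 0, 1, …:
  i=0: 118   i=1: 12   i=2: 96   i=3: 69
  i=4: 86   i=5: 222   i=6: 145
Match at i=6, j=7: e = 6·16 + 7 = 103.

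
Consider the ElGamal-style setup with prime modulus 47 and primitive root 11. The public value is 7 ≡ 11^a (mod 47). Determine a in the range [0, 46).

44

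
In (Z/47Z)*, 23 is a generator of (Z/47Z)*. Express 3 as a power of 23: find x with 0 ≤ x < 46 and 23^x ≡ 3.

4

Baby-step giant-step with m = ceil(sqrt(46)) = 7.
Baby table (23^j mod 47 for j=0..6):
  0:1  1:23  2:12  3:41  4:3  5:22  6:36
Giant step factor: 23^(-7) ≡ 13 (mod 47).
Scan 3·13^i mod 47 for i = 0, 1, …:
  i=0: 3
Match at i=0, j=4: x = 0·7 + 4 = 4.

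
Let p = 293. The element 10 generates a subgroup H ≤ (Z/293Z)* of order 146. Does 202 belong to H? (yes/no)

202 ∈ ⟨10⟩ iff 202^146 ≡ 1 (mod 293), since |⟨10⟩| = 146.
202^146 mod 293 = 1.
Since 1 = 1, 202 lies in the subgroup.

yes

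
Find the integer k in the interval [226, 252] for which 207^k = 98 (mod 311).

Compute 207^226 mod 311 = 187, then multiply by 207 repeatedly:
  207^226=187  207^227=145  207^228=159  207^229=258  207^230=225
  207^231=236  207^232=25  207^233=199  207^234=141  207^235=264
  207^236=223  207^237=133  207^238=163  207^239=153  207^240=260
  207^241=17  207^242=98
Found 98 at exponent 242.

242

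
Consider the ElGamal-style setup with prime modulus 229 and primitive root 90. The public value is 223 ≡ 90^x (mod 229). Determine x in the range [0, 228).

13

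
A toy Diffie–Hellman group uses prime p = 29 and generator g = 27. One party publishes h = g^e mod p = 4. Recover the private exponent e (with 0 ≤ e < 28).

2

Successive powers of 27 modulo 29:
  27^0=1  27^1=27  27^2=4
So 27^2 ≡ 4 (mod 29), giving e = 2.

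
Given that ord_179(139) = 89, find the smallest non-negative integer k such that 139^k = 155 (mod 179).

Baby-step giant-step with m = ceil(sqrt(89)) = 10.
Baby table (139^j mod 179 for j=0..9):
  0:1  1:139  2:168  3:82  4:121  5:172  6:101  7:77
  8:142  9:48
Giant step factor: 139^(-10) ≡ 95 (mod 179).
Scan 155·95^i mod 179 for i = 0, 1, …:
  i=0: 155   i=1: 47   i=2: 169   i=3: 124
  i=4: 145   i=5: 171   i=6: 135   i=7: 116
  i=8: 101
Match at i=8, j=6: k = 8·10 + 6 = 86.

86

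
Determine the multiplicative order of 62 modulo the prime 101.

The order of 62 must divide p − 1 = 100 = 2^2 · 5^2.
Divisors: 1, 2, 4, 5, 10, 20, 25, 50, 100.
Check each in increasing order: 62^1 ≡ 62;  62^2 ≡ 6;  62^4 ≡ 36;  62^5 ≡ 10;  62^10 ≡ 100;  62^20 ≡ 1.
Smallest exponent giving 1 is 20.

20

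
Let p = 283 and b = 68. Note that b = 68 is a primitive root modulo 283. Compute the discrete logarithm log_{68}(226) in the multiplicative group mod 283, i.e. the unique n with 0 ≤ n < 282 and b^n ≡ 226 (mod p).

65

Baby-step giant-step with m = ceil(sqrt(282)) = 17.
Baby table (68^j mod 283 for j=0..16):
  0:1  1:68  2:96  3:19  4:160  5:126  6:78  7:210
  8:130  9:67  10:28  11:206  12:141  13:249  14:235  15:132
  16:203
Giant step factor: 68^(-17) ≡ 274 (mod 283).
Scan 226·274^i mod 283 for i = 0, 1, …:
  i=0: 226   i=1: 230   i=2: 194   i=3: 235
Match at i=3, j=14: n = 3·17 + 14 = 65.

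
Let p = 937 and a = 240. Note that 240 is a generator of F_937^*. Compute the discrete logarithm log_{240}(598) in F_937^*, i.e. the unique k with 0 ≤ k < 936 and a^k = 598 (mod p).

Baby-step giant-step with m = ceil(sqrt(936)) = 31.
Baby table (240^j mod 937 for j=0..30):
  0:1  1:240  2:443  3:439  4:416  5:518  6:636  7:846
  8:648  9:915  10:342  11:561  12:649  13:218  14:785  15:63
  16:128  17:736  18:484  19:909  20:776  21:714  22:826  23:533
  24:488  25:932  26:674  27:596  28:616  29:731  30:221
Giant step factor: 240^(-31) ≡ 711 (mod 937).
Scan 598·711^i mod 937 for i = 0, 1, …:
  i=0: 598   i=1: 717   i=2: 59   i=3: 721
  i=4: 92   i=5: 759   i=6: 874   i=7: 183
  i=8: 807   i=9: 333     …   i=20: 371
  i=21: 484
Match at i=21, j=18: k = 21·31 + 18 = 669.

669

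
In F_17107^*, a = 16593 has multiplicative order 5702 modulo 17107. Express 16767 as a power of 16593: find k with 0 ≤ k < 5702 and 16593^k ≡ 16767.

3615

Baby-step giant-step with m = ceil(sqrt(5702)) = 76.
Baby table (16593^j mod 17107 for j=0..75):
  0:1  1:16593  2:7591  3:15729  4:6905  5:9086  6:7  7:13509
  8:1816  9:7461  10:14121  11:12281  12:49  13:9028  14:12712  15:906
  16:13312  17:432  18:343  19:11875  20:3449  21:6342  22:7649  23:3024
  24:2401  25:14697  26:7036  27:10180  28:2222  29:4061  30:16807  31:237
  32:15038  33:2832  34:15554  35:11320  36:15007  37:1659  38:2624  39:2717
  40:6236  41:10812  42:2407  43:11613  44:1261  45:1912  46:9438  47:7256
  48:16849  49:12863  50:8827  51:13384  52:14745  53:16578  54:15301  55:4506
  56:10468  57:8153  58:573  59:13404  60:4465  61:14435  62:4848  63:5750
  64:4011  65:8293  66:14148  67:15510  68:16829  69:6036  70:10970  71:6730
  72:13501  73:5928  74:15161  75:8038
Giant step factor: 16593^(-76) ≡ 16839 (mod 17107).
Scan 16767·16839^i mod 17107 for i = 0, 1, …:
  i=0: 16767   i=1: 5585   i=2: 8636   i=3: 12104
  i=4: 6458   i=5: 14170   i=6: 194   i=7: 16436
  i=8: 8758   i=9: 13622     …   i=46: 8574
  i=47: 11613
Match at i=47, j=43: k = 47·76 + 43 = 3615.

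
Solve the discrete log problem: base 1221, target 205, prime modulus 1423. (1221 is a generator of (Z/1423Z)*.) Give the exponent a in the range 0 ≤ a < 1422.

Baby-step giant-step with m = ceil(sqrt(1422)) = 38.
Baby table (1221^j mod 1423 for j=0..37):
  0:1  1:1221  2:960  3:1031  4:919  5:775  6:1403  7:1194
  8:722  9:725  10:119  11:153  12:400  13:311  14:1213  15:1153
  16:466  17:1209  18:538  19:895  20:1354  21:1131  22:641  23:11
  24:624  25:599  26:1380  27:148  28:1410  29:1203  30:327  31:827
  32:860  33:1309  34:260  35:131  36:575  37:536
Giant step factor: 1221^(-38) ≡ 1182 (mod 1423).
Scan 205·1182^i mod 1423 for i = 0, 1, …:
  i=0: 205   i=1: 400
Match at i=1, j=12: a = 1·38 + 12 = 50.

50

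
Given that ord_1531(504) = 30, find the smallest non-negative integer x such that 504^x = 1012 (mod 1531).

Successive powers of 504 modulo 1531:
  504^0=1  504^1=504  504^2=1401  504^3=313  504^4=59  504^5=647
  504^6=1516  504^7=95  504^8=419  504^9=1429  504^10=646  504^11=1012
So 504^11 ≡ 1012 (mod 1531), giving x = 11.

11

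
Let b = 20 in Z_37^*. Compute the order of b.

36

The order of 20 must divide p − 1 = 36 = 2^2 · 3^2.
Divisors: 1, 2, 3, 4, 6, 9, 12, 18, 36.
Check each in increasing order: 20^1 ≡ 20;  20^2 ≡ 30;  20^3 ≡ 8;  20^4 ≡ 12;  20^6 ≡ 27;  20^9 ≡ 31;  20^12 ≡ 26;  20^18 ≡ 36;  20^36 ≡ 1.
Smallest exponent giving 1 is 36.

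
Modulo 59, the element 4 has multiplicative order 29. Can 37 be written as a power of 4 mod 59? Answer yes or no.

no

37 ∈ ⟨4⟩ iff 37^29 ≡ 1 (mod 59), since |⟨4⟩| = 29.
37^29 mod 59 = 58.
Since 58 ≠ 1, 37 does not lie in the subgroup.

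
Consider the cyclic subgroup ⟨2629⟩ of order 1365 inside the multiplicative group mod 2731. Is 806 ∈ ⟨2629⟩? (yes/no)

no

806 ∈ ⟨2629⟩ iff 806^1365 ≡ 1 (mod 2731), since |⟨2629⟩| = 1365.
806^1365 mod 2731 = 2730.
Since 2730 ≠ 1, 806 does not lie in the subgroup.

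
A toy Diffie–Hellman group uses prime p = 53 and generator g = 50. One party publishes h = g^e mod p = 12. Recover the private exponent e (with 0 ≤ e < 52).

21

Baby-step giant-step with m = ceil(sqrt(52)) = 8.
Baby table (50^j mod 53 for j=0..7):
  0:1  1:50  2:9  3:26  4:28  5:22  6:40  7:39
Giant step factor: 50^(-8) ≡ 24 (mod 53).
Scan 12·24^i mod 53 for i = 0, 1, …:
  i=0: 12   i=1: 23   i=2: 22
Match at i=2, j=5: e = 2·8 + 5 = 21.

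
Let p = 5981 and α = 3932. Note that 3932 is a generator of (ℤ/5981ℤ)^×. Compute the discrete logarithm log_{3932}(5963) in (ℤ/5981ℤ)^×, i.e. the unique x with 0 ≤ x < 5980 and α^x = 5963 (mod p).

233

Baby-step giant-step with m = ceil(sqrt(5980)) = 78.
Baby table (3932^j mod 5981 for j=0..77):
  0:1  1:3932  2:5720  3:2480  4:2330  5:4649  6:1932  7:754
  8:4133  9:579  10:3848  11:4387  12:480  13:3345  14:321  15:181
  16:5934  17:607  18:305  19:3060  20:4129  21:2794  22:4892  23:448
  24:3122  25:2692  26:4555  27:3146  28:1364  29:4272  30:2856  31:3455
  32:2209  33:1376  34:3608  35:5705  36:3310  37:264  38:3335  39:2868
  40:2791  41:5058  42:1231  43:1663  44:1683  45:2570  46:3331  47:5083
  48:3835  49:1119  50:3873  51:1010  52:5917  53:5535  54:4742  55:2767
  56:405  57:1514  58:1953  59:5573  60:4633  61:4811  62:4930  63:339
  64:5166  65:1236  66:3380  67:378  68:3008  69:3019  70:4404  71:1533
  72:4889  73:614  74:3905  75:1233  76:3546  77:1161
Giant step factor: 3932^(-78) ≡ 4757 (mod 5981).
Scan 5963·4757^i mod 5981 for i = 0, 1, …:
  i=0: 5963   i=1: 4089   i=2: 1161
Match at i=2, j=77: x = 2·78 + 77 = 233.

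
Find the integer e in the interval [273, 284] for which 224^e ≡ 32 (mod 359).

Compute 224^273 mod 359 = 154, then multiply by 224 repeatedly:
  224^273=154  224^274=32
Found 32 at exponent 274.

274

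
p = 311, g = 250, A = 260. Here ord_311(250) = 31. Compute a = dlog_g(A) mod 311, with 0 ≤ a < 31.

Successive powers of 250 modulo 311:
  250^0=1  250^1=250  250^2=300  250^3=49  250^4=121  250^5=83
  250^6=224  250^7=20  250^8=24  250^9=91  250^10=47  250^11=243
  250^12=105  250^13=126  250^14=89  250^15=169  250^16=265  250^17=7
  250^18=195  250^19=234  250^20=32  250^21=225  250^22=270  250^23=13
  250^24=140  250^25=168  250^26=15  250^27=18  250^28=146  250^29=113
  250^30=260
So 250^30 ≡ 260 (mod 311), giving a = 30.

30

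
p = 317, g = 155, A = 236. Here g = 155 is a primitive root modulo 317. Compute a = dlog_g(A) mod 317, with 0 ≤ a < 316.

Successive powers of 155 modulo 317:
  155^0=1  155^1=155  155^2=250  155^3=76  155^4=51  155^5=297
  155^6=70  155^7=72  155^8=65  155^9=248  155^10=83  155^11=185
  155^12=145  155^13=285  155^14=112  155^15=242  155^16=104  155^17=270
  155^18=6  155^19=296  155^20=232  155^21=139  155^22=306  155^23=197
  155^24=103  155^25=115  155^26=73  155^27=220  155^28=181  155^29=159
  155^30=236
So 155^30 ≡ 236 (mod 317), giving a = 30.

30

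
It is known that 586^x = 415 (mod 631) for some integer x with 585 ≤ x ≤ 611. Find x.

594

Compute 586^585 mod 631 = 498, then multiply by 586 repeatedly:
  586^585=498  586^586=306  586^587=112  586^588=8  586^589=271
  586^590=425  586^591=436  586^592=572  586^593=131  586^594=415
Found 415 at exponent 594.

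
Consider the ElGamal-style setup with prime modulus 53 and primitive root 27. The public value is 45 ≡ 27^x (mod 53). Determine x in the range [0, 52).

23

Baby-step giant-step with m = ceil(sqrt(52)) = 8.
Baby table (27^j mod 53 for j=0..7):
  0:1  1:27  2:40  3:20  4:10  5:5  6:29  7:41
Giant step factor: 27^(-8) ≡ 44 (mod 53).
Scan 45·44^i mod 53 for i = 0, 1, …:
  i=0: 45   i=1: 19   i=2: 41
Match at i=2, j=7: x = 2·8 + 7 = 23.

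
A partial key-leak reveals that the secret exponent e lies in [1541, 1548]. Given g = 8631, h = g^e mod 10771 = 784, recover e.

Compute 8631^1541 mod 10771 = 9676, then multiply by 8631 repeatedly:
  8631^1541=9676  8631^1542=5993  8631^1543=3241  8631^1544=784
Found 784 at exponent 1544.

1544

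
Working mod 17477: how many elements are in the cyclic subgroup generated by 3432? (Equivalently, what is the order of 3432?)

17476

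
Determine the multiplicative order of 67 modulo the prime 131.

130

The order of 67 must divide p − 1 = 130 = 2 · 5 · 13.
Divisors: 1, 2, 5, 10, 13, 26, 65, 130.
Check each in increasing order: 67^1 ≡ 67;  67^2 ≡ 35;  67^5 ≡ 69;  67^10 ≡ 45;  67^13 ≡ 70;  67^26 ≡ 53;  67^65 ≡ 130;  67^130 ≡ 1.
Smallest exponent giving 1 is 130.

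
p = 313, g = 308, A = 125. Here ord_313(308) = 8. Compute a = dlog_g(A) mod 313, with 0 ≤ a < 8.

Successive powers of 308 modulo 313:
  308^0=1  308^1=308  308^2=25  308^3=188  308^4=312  308^5=5
  308^6=288  308^7=125
So 308^7 ≡ 125 (mod 313), giving a = 7.

7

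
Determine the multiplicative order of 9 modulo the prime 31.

The order of 9 must divide p − 1 = 30 = 2 · 3 · 5.
Divisors: 1, 2, 3, 5, 6, 10, 15, 30.
Check each in increasing order: 9^1 ≡ 9;  9^2 ≡ 19;  9^3 ≡ 16;  9^5 ≡ 25;  9^6 ≡ 8;  9^10 ≡ 5;  9^15 ≡ 1.
Smallest exponent giving 1 is 15.

15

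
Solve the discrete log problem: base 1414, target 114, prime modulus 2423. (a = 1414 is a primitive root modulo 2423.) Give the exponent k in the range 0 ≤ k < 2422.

Baby-step giant-step with m = ceil(sqrt(2422)) = 50.
Baby table (1414^j mod 2423 for j=0..49):
  0:1  1:1414  2:421  3:1659  4:362  5:615  6:2176  7:2077
  8:202  9:2137  10:237  11:744  12:434  13:657  14:989  15:375
  16:2036  17:380  18:1837  19:62  20:440  21:1872  22:1092  23:637
  24:1785  25:1647  26:355  27:409  28:1652  29:156  30:91  31:255
  32:1966  33:743  34:1443  35:236  36:1753  37:13  38:1421  39:627
  40:2183  41:2283  42:726  43:1635  44:348  45:203  46:1128  47:658
  48:2403  49:796
Giant step factor: 1414^(-50) ≡ 1602 (mod 2423).
Scan 114·1602^i mod 2423 for i = 0, 1, …:
  i=0: 114   i=1: 903   i=2: 75   i=3: 1423
  i=4: 2026   i=5: 1255   i=6: 1843   i=7: 1272
  i=8: 1
Match at i=8, j=0: k = 8·50 + 0 = 400.

400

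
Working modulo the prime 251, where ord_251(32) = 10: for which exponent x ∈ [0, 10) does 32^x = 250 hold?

5

Successive powers of 32 modulo 251:
  32^0=1  32^1=32  32^2=20  32^3=138  32^4=149  32^5=250
So 32^5 ≡ 250 (mod 251), giving x = 5.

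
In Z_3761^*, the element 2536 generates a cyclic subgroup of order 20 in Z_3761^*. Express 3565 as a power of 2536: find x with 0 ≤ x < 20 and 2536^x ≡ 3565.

14

Successive powers of 2536 modulo 3761:
  2536^0=1  2536^1=2536  2536^2=3747  2536^3=2106  2536^4=196  2536^5=604
  2536^6=1017  2536^7=2827  2536^8=806  2536^9=1793  2536^10=3760  2536^11=1225
  2536^12=14  2536^13=1655  2536^14=3565
So 2536^14 ≡ 3565 (mod 3761), giving x = 14.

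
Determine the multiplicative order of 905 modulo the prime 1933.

966

The order of 905 must divide p − 1 = 1932 = 2^2 · 3 · 7 · 23.
Divisors: 1, 2, 3, 4, 6, 7, 12, 14, 21, 23, 28, 42, 46, 69, 84, 92, 138, 161, 276, 322, 483, 644, 966, 1932.
Check each in increasing order: 905^1 ≡ 905;  905^2 ≡ 1366;  905^3 ≡ 1043;  905^4 ≡ 611;  905^6 ≡ 1503;  905^7 ≡ 1316;  905^12 ≡ 1265;  905^14 ≡ 1821;  905^21 ≡ 1449;  905^23 ≡ 1875;  905^28 ≡ 946;  905^42 ≡ 363;  905^46 ≡ 1431;  905^69 ≡ 121;  905^84 ≡ 325;  905^92 ≡ 714;  905^138 ≡ 1110;  905^161 ≡ 1342;  905^276 ≡ 779;  905^322 ≡ 1341;  905^483 ≡ 1932;  905^644 ≡ 591;  905^966 ≡ 1.
Smallest exponent giving 1 is 966.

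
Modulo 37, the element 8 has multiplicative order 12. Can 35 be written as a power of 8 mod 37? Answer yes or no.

no

⟨8⟩ has order 12; its elements mod 37 are {1, 6, 8, 10, 11, 14, 23, 26, 27, 29, 31, 36}.
35 is not in this set.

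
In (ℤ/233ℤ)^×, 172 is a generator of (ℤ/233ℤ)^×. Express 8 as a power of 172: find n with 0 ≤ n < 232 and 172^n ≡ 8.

96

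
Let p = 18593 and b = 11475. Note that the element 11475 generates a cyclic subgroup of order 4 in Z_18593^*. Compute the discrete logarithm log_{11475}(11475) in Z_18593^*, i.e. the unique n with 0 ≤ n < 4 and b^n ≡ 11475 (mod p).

1

Successive powers of 11475 modulo 18593:
  11475^0=1  11475^1=11475
So 11475^1 ≡ 11475 (mod 18593), giving n = 1.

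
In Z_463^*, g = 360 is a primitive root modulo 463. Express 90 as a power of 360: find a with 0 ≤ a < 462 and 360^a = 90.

35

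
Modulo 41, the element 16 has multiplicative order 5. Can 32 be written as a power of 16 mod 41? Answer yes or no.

⟨16⟩ has order 5; its elements mod 41 are {1, 10, 16, 18, 37}.
32 is not in this set.

no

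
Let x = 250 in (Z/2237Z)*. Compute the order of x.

The order of 250 must divide p − 1 = 2236 = 2^2 · 13 · 43.
Divisors: 1, 2, 4, 13, 26, 43, 52, 86, 172, 559, 1118, 2236.
Check each in increasing order: 250^1 ≡ 250;  250^2 ≡ 2101;  250^4 ≡ 600;  250^13 ≡ 1136;  250^26 ≡ 1984;  250^43 ≡ 1056;  250^52 ≡ 1373;  250^86 ≡ 1110;  250^172 ≡ 1750;  250^559 ≡ 1.
Smallest exponent giving 1 is 559.

559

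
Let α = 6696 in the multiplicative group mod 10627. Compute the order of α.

10626

The order of 6696 must divide p − 1 = 10626 = 2 · 3 · 7 · 11 · 23.
Divisors: 1, 2, 3, 6, 7, 11, 14, 21, 22, 23, 33, 42, 46, 66, 69, 77, 138, 154, 161, 231, 253, 322, 462, 483, 506, 759, 966, 1518, 1771, 3542, 5313, 10626.
Check each in increasing order: 6696^1 ≡ 6696;  6696^2 ≡ 1103;  6696^3 ≡ 10550;  6696^6 ≡ 5929;  6696^7 ≡ 8739;  6696^11 ≡ 4496;  6696^14 ≡ 4499;  6696^21 ≡ 7488;  6696^22 ≡ 1462;  6696^23 ≡ 2085;  6696^33 ≡ 5666;  6696^42 ≡ 2092;  6696^46 ≡ 782;  6696^66 ≡ 10016;  6696^69 ≡ 4539;  6696^77 ≡ 5337;  6696^138 ≡ 7395;  6696^154 ≡ 3209;  6696^161 ≡ 9425;  6696^231 ≡ 6336;  6696^253 ≡ 7115;  6696^322 ≡ 10159;  6696^462 ≡ 6717;  6696^483 ≡ 9932;  6696^506 ≡ 6824;  6696^759 ≡ 8624;  6696^966 ≡ 4810;  6696^1518 ≡ 5630;  6696^1771 ≡ 4287;  6696^3542 ≡ 4286;  6696^5313 ≡ 10626;  6696^10626 ≡ 1.
Smallest exponent giving 1 is 10626.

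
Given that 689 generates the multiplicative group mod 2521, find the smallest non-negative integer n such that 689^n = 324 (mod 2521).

2508

Baby-step giant-step with m = ceil(sqrt(2520)) = 51.
Baby table (689^j mod 2521 for j=0..50):
  0:1  1:689  2:773  3:666  4:52  5:534  6:2381  7:1859
  8:183  9:37  10:283  11:870  12:1953  13:1924  14:2111  15:2383
  16:716  17:1729  18:1369  19:387  20:1938  21:1673  22:600  23:2477
  24:2457  25:1282  26:948  27:233  28:1714  29:1118  30:1397  31:2032
  32:893  33:153  34:2056  35:2303  36:1058  37:393  38:1030  39:1269
  40:2075  41:268  42:619  43:442  44:2018  45:1331  46:1936  47:295
  48:1575  49:1145  50:2353
Giant step factor: 689^(-51) ≡ 483 (mod 2521).
Scan 324·483^i mod 2521 for i = 0, 1, …:
  i=0: 324   i=1: 190   i=2: 1014   i=3: 688
  i=4: 2053   i=5: 846   i=6: 216   i=7: 967
  i=8: 676   i=9: 1299     …   i=48: 355
  i=49: 37
Match at i=49, j=9: n = 49·51 + 9 = 2508.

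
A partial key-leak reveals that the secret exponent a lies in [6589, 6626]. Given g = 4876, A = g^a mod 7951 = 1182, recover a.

6598

Compute 4876^6589 mod 7951 = 3951, then multiply by 4876 repeatedly:
  4876^6589=3951  4876^6590=7754  4876^6591=1499  4876^6592=2155  4876^6593=4509
  4876^6594=1369  4876^6595=4355  4876^6596=5810  4876^6597=147  4876^6598=1182
Found 1182 at exponent 6598.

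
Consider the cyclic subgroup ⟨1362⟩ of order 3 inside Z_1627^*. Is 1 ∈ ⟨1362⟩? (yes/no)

yes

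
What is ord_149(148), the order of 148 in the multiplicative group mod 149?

2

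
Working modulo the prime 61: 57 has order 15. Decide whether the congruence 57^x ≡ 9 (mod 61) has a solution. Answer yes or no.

yes

9 ∈ ⟨57⟩ iff 9^15 ≡ 1 (mod 61), since |⟨57⟩| = 15.
9^15 mod 61 = 1.
Since 1 = 1, 9 lies in the subgroup.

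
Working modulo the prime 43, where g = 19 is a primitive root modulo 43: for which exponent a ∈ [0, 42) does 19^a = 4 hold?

36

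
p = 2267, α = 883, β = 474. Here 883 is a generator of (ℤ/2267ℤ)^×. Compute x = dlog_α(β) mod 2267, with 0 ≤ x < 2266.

2188

Baby-step giant-step with m = ceil(sqrt(2266)) = 48.
Baby table (883^j mod 2267 for j=0..47):
  0:1  1:883  2:2108  3:157  4:344  5:2241  6:1979  7:1867
  8:452  9:124  10:676  11:687  12:1332  13:1850  14:1310  15:560
  16:274  17:1640  18:1774  19:2212  20:1309  21:1944  22:433  23:1483
  24:1430  25:2238  26:1597  27:77  28:2248  29:1359  30:754  31:1551
  32:265  33:494  34:938  35:799  36:480  37:2178  38:758  39:549
  40:1896  41:1122  42:47  43:695  44:1595  45:578  46:299  47:1045
Giant step factor: 883^(-48) ≡ 1477 (mod 2267).
Scan 474·1477^i mod 2267 for i = 0, 1, …:
  i=0: 474   i=1: 1862   i=2: 303   i=3: 932
  i=4: 495   i=5: 1141   i=6: 876   i=7: 1662
  i=8: 1880   i=9: 1952     …   i=44: 1013
  i=45: 2248
Match at i=45, j=28: x = 45·48 + 28 = 2188.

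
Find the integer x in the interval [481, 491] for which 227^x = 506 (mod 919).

488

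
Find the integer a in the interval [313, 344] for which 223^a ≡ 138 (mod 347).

338

Compute 223^313 mod 347 = 62, then multiply by 223 repeatedly:
  223^313=62  223^314=293  223^315=103  223^316=67  223^317=20
  223^318=296  223^319=78  223^320=44  223^321=96  223^322=241
  223^323=305  223^324=3  223^325=322  223^326=324  223^327=76
  223^328=292  223^329=227  223^330=306  223^331=226  223^332=83
  223^333=118  223^334=289  223^335=252  223^336=329  223^337=150
  223^338=138
Found 138 at exponent 338.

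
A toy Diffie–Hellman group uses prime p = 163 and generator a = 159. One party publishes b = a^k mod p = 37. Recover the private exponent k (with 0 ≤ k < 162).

57

Baby-step giant-step with m = ceil(sqrt(162)) = 13.
Baby table (159^j mod 163 for j=0..12):
  0:1  1:159  2:16  3:99  4:93  5:117  6:21  7:79
  8:10  9:123  10:160  11:12  12:115
Giant step factor: 159^(-13) ≡ 45 (mod 163).
Scan 37·45^i mod 163 for i = 0, 1, …:
  i=0: 37   i=1: 35   i=2: 108   i=3: 133
  i=4: 117
Match at i=4, j=5: k = 4·13 + 5 = 57.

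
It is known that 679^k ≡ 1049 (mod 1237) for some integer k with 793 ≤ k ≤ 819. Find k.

Compute 679^793 mod 1237 = 654, then multiply by 679 repeatedly:
  679^793=654  679^794=1220  679^795=827  679^796=1172  679^797=397
  679^798=1134  679^799=572  679^800=1207  679^801=659  679^802=904
  679^803=264  679^804=1128  679^805=209  679^806=893  679^807=217
  679^808=140  679^809=1048  679^810=317  679^811=5  679^812=921
  679^813=674  679^814=1193  679^815=1049
Found 1049 at exponent 815.

815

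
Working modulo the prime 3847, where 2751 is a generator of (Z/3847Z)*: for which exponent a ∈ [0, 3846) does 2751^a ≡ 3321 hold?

847

Baby-step giant-step with m = ceil(sqrt(3846)) = 63.
Baby table (2751^j mod 3847 for j=0..62):
  0:1  1:2751  2:952  3:2992  4:2259  5:1604  6:95  7:3596
  8:1959  9:3409  10:3020  11:2347  12:1331  13:3084  14:1449  15:707
  16:2222  17:3686  18:3341  19:608  20:3010  21:1766  22:3352  23:93
  24:1941  25:55  26:1272  27:2349  28:2986  29:1141  30:3586  31:1378
  32:1583  33:29  34:2839  35:679  36:2134  37:112  38:352  39:2755
  40:415  41:2953  42:2686  43:2946  44:2664  45:129  46:955  47:3551
  48:1268  49:2886  50:3025  51:714  52:2244  53:2656  54:1203  55:1033
  56:2697  57:2431  58:1595  59:2265  60:2722  61:1960  62:2313
Giant step factor: 2751^(-63) ≡ 2062 (mod 3847).
Scan 3321·2062^i mod 3847 for i = 0, 1, …:
  i=0: 3321   i=1: 242   i=2: 2741   i=3: 699
  i=4: 2560   i=5: 636   i=6: 3452   i=7: 1074
  i=8: 2563   i=9: 2975   i=10: 2332   i=11: 3681
  i=12: 91   i=13: 2986
Match at i=13, j=28: a = 13·63 + 28 = 847.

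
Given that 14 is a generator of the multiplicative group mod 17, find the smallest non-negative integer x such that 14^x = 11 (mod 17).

Successive powers of 14 modulo 17:
  14^0=1  14^1=14  14^2=9  14^3=7  14^4=13  14^5=12
  14^6=15  14^7=6  14^8=16  14^9=3  14^10=8  14^11=10
  14^12=4  14^13=5  14^14=2  14^15=11
So 14^15 ≡ 11 (mod 17), giving x = 15.

15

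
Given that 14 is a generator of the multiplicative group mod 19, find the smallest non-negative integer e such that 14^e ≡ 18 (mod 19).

Successive powers of 14 modulo 19:
  14^0=1  14^1=14  14^2=6  14^3=8  14^4=17  14^5=10
  14^6=7  14^7=3  14^8=4  14^9=18
So 14^9 ≡ 18 (mod 19), giving e = 9.

9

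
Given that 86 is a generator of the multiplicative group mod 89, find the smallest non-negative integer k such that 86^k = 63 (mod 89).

Baby-step giant-step with m = ceil(sqrt(88)) = 10.
Baby table (86^j mod 89 for j=0..9):
  0:1  1:86  2:9  3:62  4:81  5:24  6:17  7:38
  8:64  9:75
Giant step factor: 86^(-10) ≡ 53 (mod 89).
Scan 63·53^i mod 89 for i = 0, 1, …:
  i=0: 63   i=1: 46   i=2: 35   i=3: 75
Match at i=3, j=9: k = 3·10 + 9 = 39.

39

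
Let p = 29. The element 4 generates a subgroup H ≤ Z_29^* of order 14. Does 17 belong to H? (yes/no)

⟨4⟩ has order 14; its elements mod 29 are {1, 4, 5, 6, 7, 9, 13, 16, 20, 22, 23, 24, 25, 28}.
17 is not in this set.

no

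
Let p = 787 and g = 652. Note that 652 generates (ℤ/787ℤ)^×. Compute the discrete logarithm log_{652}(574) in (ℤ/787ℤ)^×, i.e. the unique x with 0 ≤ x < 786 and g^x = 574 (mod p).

3

Successive powers of 652 modulo 787:
  652^0=1  652^1=652  652^2=124  652^3=574
So 652^3 ≡ 574 (mod 787), giving x = 3.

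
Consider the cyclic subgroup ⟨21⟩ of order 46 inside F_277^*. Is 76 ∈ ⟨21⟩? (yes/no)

76 ∈ ⟨21⟩ iff 76^46 ≡ 1 (mod 277), since |⟨21⟩| = 46.
76^46 mod 277 = 1.
Since 1 = 1, 76 lies in the subgroup.

yes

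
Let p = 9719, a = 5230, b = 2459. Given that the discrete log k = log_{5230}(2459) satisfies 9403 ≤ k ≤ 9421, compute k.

Compute 5230^9403 mod 9719 = 1597, then multiply by 5230 repeatedly:
  5230^9403=1597  5230^9404=3689  5230^9405=1255  5230^9406=3325  5230^9407=2459
Found 2459 at exponent 9407.

9407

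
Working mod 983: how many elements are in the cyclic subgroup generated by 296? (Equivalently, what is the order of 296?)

491

The order of 296 must divide p − 1 = 982 = 2 · 491.
Divisors: 1, 2, 491, 982.
Check each in increasing order: 296^1 ≡ 296;  296^2 ≡ 129;  296^491 ≡ 1.
Smallest exponent giving 1 is 491.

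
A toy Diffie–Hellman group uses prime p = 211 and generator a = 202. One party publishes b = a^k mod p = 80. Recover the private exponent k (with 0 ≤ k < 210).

Baby-step giant-step with m = ceil(sqrt(210)) = 15.
Baby table (202^j mod 211 for j=0..14):
  0:1  1:202  2:81  3:115  4:20  5:31  6:143  7:190
  8:189  9:198  10:117  11:2  12:193  13:162  14:19
Giant step factor: 202^(-15) ≡ 153 (mod 211).
Scan 80·153^i mod 211 for i = 0, 1, …:
  i=0: 80   i=1: 2
Match at i=1, j=11: k = 1·15 + 11 = 26.

26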